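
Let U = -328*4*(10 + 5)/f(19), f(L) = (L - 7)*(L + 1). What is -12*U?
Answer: 984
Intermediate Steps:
f(L) = (1 + L)*(-7 + L) (f(L) = (-7 + L)*(1 + L) = (1 + L)*(-7 + L))
U = -82 (U = -328*4*(10 + 5)/(-7 + 19² - 6*19) = -328*60/(-7 + 361 - 114) = -328/(240/60) = -328/(240*(1/60)) = -328/4 = -328*¼ = -82)
-12*U = -12*(-82) = 984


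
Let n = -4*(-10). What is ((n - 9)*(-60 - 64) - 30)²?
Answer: 15007876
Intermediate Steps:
n = 40
((n - 9)*(-60 - 64) - 30)² = ((40 - 9)*(-60 - 64) - 30)² = (31*(-124) - 30)² = (-3844 - 30)² = (-3874)² = 15007876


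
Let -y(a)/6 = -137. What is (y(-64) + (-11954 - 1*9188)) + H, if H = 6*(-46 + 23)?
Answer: -20458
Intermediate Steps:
y(a) = 822 (y(a) = -6*(-137) = 822)
H = -138 (H = 6*(-23) = -138)
(y(-64) + (-11954 - 1*9188)) + H = (822 + (-11954 - 1*9188)) - 138 = (822 + (-11954 - 9188)) - 138 = (822 - 21142) - 138 = -20320 - 138 = -20458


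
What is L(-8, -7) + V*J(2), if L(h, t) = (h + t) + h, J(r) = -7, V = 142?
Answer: -1017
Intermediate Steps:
L(h, t) = t + 2*h
L(-8, -7) + V*J(2) = (-7 + 2*(-8)) + 142*(-7) = (-7 - 16) - 994 = -23 - 994 = -1017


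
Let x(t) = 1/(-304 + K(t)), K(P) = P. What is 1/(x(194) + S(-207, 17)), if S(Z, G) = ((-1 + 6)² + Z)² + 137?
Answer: 110/3658709 ≈ 3.0065e-5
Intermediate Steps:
x(t) = 1/(-304 + t)
S(Z, G) = 137 + (25 + Z)² (S(Z, G) = (5² + Z)² + 137 = (25 + Z)² + 137 = 137 + (25 + Z)²)
1/(x(194) + S(-207, 17)) = 1/(1/(-304 + 194) + (137 + (25 - 207)²)) = 1/(1/(-110) + (137 + (-182)²)) = 1/(-1/110 + (137 + 33124)) = 1/(-1/110 + 33261) = 1/(3658709/110) = 110/3658709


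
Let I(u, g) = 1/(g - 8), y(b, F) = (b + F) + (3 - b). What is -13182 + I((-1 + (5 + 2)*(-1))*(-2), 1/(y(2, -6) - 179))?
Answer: -19206356/1457 ≈ -13182.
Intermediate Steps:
y(b, F) = 3 + F (y(b, F) = (F + b) + (3 - b) = 3 + F)
I(u, g) = 1/(-8 + g)
-13182 + I((-1 + (5 + 2)*(-1))*(-2), 1/(y(2, -6) - 179)) = -13182 + 1/(-8 + 1/((3 - 6) - 179)) = -13182 + 1/(-8 + 1/(-3 - 179)) = -13182 + 1/(-8 + 1/(-182)) = -13182 + 1/(-8 - 1/182) = -13182 + 1/(-1457/182) = -13182 - 182/1457 = -19206356/1457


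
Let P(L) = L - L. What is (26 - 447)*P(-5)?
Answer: 0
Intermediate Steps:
P(L) = 0
(26 - 447)*P(-5) = (26 - 447)*0 = -421*0 = 0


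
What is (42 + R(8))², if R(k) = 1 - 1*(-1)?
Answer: 1936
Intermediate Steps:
R(k) = 2 (R(k) = 1 + 1 = 2)
(42 + R(8))² = (42 + 2)² = 44² = 1936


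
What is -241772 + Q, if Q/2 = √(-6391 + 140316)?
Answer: -241772 + 10*√5357 ≈ -2.4104e+5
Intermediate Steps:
Q = 10*√5357 (Q = 2*√(-6391 + 140316) = 2*√133925 = 2*(5*√5357) = 10*√5357 ≈ 731.92)
-241772 + Q = -241772 + 10*√5357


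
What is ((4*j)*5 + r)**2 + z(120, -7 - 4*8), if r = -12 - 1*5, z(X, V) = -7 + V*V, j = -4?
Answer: 10923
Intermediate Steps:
z(X, V) = -7 + V**2
r = -17 (r = -12 - 5 = -17)
((4*j)*5 + r)**2 + z(120, -7 - 4*8) = ((4*(-4))*5 - 17)**2 + (-7 + (-7 - 4*8)**2) = (-16*5 - 17)**2 + (-7 + (-7 - 32)**2) = (-80 - 17)**2 + (-7 + (-39)**2) = (-97)**2 + (-7 + 1521) = 9409 + 1514 = 10923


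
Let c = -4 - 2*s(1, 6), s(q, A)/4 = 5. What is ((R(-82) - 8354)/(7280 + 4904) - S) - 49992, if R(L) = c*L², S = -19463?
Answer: -186134773/6092 ≈ -30554.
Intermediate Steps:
s(q, A) = 20 (s(q, A) = 4*5 = 20)
c = -44 (c = -4 - 2*20 = -4 - 40 = -44)
R(L) = -44*L²
((R(-82) - 8354)/(7280 + 4904) - S) - 49992 = ((-44*(-82)² - 8354)/(7280 + 4904) - 1*(-19463)) - 49992 = ((-44*6724 - 8354)/12184 + 19463) - 49992 = ((-295856 - 8354)*(1/12184) + 19463) - 49992 = (-304210*1/12184 + 19463) - 49992 = (-152105/6092 + 19463) - 49992 = 118416491/6092 - 49992 = -186134773/6092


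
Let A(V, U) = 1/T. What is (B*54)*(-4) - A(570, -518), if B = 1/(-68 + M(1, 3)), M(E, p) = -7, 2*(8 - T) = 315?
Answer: 21578/7475 ≈ 2.8867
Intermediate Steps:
T = -299/2 (T = 8 - ½*315 = 8 - 315/2 = -299/2 ≈ -149.50)
A(V, U) = -2/299 (A(V, U) = 1/(-299/2) = -2/299)
B = -1/75 (B = 1/(-68 - 7) = 1/(-75) = -1/75 ≈ -0.013333)
(B*54)*(-4) - A(570, -518) = -1/75*54*(-4) - 1*(-2/299) = -18/25*(-4) + 2/299 = 72/25 + 2/299 = 21578/7475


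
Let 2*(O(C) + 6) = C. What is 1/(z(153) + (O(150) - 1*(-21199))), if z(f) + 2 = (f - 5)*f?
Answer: 1/43910 ≈ 2.2774e-5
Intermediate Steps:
z(f) = -2 + f*(-5 + f) (z(f) = -2 + (f - 5)*f = -2 + (-5 + f)*f = -2 + f*(-5 + f))
O(C) = -6 + C/2
1/(z(153) + (O(150) - 1*(-21199))) = 1/((-2 + 153² - 5*153) + ((-6 + (½)*150) - 1*(-21199))) = 1/((-2 + 23409 - 765) + ((-6 + 75) + 21199)) = 1/(22642 + (69 + 21199)) = 1/(22642 + 21268) = 1/43910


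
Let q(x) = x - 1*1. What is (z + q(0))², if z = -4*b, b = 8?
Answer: 1089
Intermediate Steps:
z = -32 (z = -4*8 = -32)
q(x) = -1 + x (q(x) = x - 1 = -1 + x)
(z + q(0))² = (-32 + (-1 + 0))² = (-32 - 1)² = (-33)² = 1089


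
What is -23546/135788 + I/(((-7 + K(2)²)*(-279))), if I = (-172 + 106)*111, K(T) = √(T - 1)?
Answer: -28727747/6314142 ≈ -4.5497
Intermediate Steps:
K(T) = √(-1 + T)
I = -7326 (I = -66*111 = -7326)
-23546/135788 + I/(((-7 + K(2)²)*(-279))) = -23546/135788 - 7326*(-1/(279*(-7 + (√(-1 + 2))²))) = -23546*1/135788 - 7326*(-1/(279*(-7 + (√1)²))) = -11773/67894 - 7326*(-1/(279*(-7 + 1²))) = -11773/67894 - 7326*(-1/(279*(-7 + 1))) = -11773/67894 - 7326/((-6*(-279))) = -11773/67894 - 7326/1674 = -11773/67894 - 7326*1/1674 = -11773/67894 - 407/93 = -28727747/6314142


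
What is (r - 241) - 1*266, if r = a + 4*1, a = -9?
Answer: -512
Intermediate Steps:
r = -5 (r = -9 + 4*1 = -9 + 4 = -5)
(r - 241) - 1*266 = (-5 - 241) - 1*266 = -246 - 266 = -512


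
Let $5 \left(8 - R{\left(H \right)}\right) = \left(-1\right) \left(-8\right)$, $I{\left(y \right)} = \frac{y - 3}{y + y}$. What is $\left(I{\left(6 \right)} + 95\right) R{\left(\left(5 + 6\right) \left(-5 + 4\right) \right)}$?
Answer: $\frac{3048}{5} \approx 609.6$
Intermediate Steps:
$I{\left(y \right)} = \frac{-3 + y}{2 y}$
$R{\left(H \right)} = \frac{32}{5}$ ($R{\left(H \right)} = 8 - \frac{\left(-1\right) \left(-8\right)}{5} = 8 - \frac{8}{5} = \frac{32}{5}$)
$\left(I{\left(6 \right)} + 95\right) R{\left(\left(5 + 6\right) \left(-5 + 4\right) \right)} = \left(\frac{-3 + 6}{2 \cdot 6} + 95\right) \frac{32}{5} = \left(\frac{1}{2} \cdot \frac{1}{6} \cdot 3 + 95\right) \frac{32}{5} = \left(\frac{1}{4} + 95\right) \frac{32}{5} = \frac{381}{4} \cdot \frac{32}{5} = \frac{3048}{5}$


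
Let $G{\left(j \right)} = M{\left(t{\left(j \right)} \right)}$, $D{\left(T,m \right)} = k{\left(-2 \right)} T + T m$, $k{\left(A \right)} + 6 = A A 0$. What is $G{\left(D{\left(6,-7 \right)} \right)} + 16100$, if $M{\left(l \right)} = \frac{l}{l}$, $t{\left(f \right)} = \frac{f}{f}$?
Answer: $16101$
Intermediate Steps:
$t{\left(f \right)} = 1$
$k{\left(A \right)} = -6$ ($k{\left(A \right)} = -6 + A A 0 = -6 + A^{2} \cdot 0 = -6 + 0 = -6$)
$D{\left(T,m \right)} = - 6 T + T m$
$M{\left(l \right)} = 1$
$G{\left(j \right)} = 1$
$G{\left(D{\left(6,-7 \right)} \right)} + 16100 = 1 + 16100 = 16101$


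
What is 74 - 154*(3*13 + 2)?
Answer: -6240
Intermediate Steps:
74 - 154*(3*13 + 2) = 74 - 154*(39 + 2) = 74 - 154*41 = 74 - 6314 = -6240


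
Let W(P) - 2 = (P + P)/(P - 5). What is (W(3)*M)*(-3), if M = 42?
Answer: 126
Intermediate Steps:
W(P) = 2 + 2*P/(-5 + P) (W(P) = 2 + (P + P)/(P - 5) = 2 + (2*P)/(-5 + P) = 2 + 2*P/(-5 + P))
(W(3)*M)*(-3) = ((2*(-5 + 2*3)/(-5 + 3))*42)*(-3) = ((2*(-5 + 6)/(-2))*42)*(-3) = ((2*(-1/2)*1)*42)*(-3) = -1*42*(-3) = -42*(-3) = 126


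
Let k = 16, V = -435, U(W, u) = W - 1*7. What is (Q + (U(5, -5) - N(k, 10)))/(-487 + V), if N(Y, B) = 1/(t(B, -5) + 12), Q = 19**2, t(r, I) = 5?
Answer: -3051/7837 ≈ -0.38931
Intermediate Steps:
U(W, u) = -7 + W (U(W, u) = W - 7 = -7 + W)
Q = 361
N(Y, B) = 1/17 (N(Y, B) = 1/(5 + 12) = 1/17)
(Q + (U(5, -5) - N(k, 10)))/(-487 + V) = (361 + ((-7 + 5) - 1*1/17))/(-487 - 435) = (361 + (-2 - 1/17))/(-922) = (361 - 35/17)*(-1/922) = (6102/17)*(-1/922) = -3051/7837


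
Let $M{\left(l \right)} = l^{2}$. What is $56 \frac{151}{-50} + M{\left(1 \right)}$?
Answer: $- \frac{4203}{25} \approx -168.12$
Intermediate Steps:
$56 \frac{151}{-50} + M{\left(1 \right)} = 56 \frac{151}{-50} + 1^{2} = 56 \cdot 151 \left(- \frac{1}{50}\right) + 1 = 56 \left(- \frac{151}{50}\right) + 1 = - \frac{4228}{25} + 1 = - \frac{4203}{25}$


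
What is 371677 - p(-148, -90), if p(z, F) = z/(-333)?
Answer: 3345089/9 ≈ 3.7168e+5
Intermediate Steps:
p(z, F) = -z/333 (p(z, F) = z*(-1/333) = -z/333)
371677 - p(-148, -90) = 371677 - (-1)*(-148)/333 = 371677 - 1*4/9 = 371677 - 4/9 = 3345089/9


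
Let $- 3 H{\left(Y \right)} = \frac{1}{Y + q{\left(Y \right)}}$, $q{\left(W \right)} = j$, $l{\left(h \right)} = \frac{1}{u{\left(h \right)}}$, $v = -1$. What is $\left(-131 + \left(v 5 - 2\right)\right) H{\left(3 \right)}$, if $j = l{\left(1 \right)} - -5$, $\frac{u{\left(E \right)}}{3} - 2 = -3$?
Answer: $6$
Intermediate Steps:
$u{\left(E \right)} = -3$ ($u{\left(E \right)} = 6 + 3 \left(-3\right) = 6 - 9 = -3$)
$l{\left(h \right)} = - \frac{1}{3}$ ($l{\left(h \right)} = \frac{1}{-3} = - \frac{1}{3}$)
$j = \frac{14}{3}$ ($j = - \frac{1}{3} - -5 = - \frac{1}{3} + 5 = \frac{14}{3} \approx 4.6667$)
$q{\left(W \right)} = \frac{14}{3}$
$H{\left(Y \right)} = - \frac{1}{3 \left(\frac{14}{3} + Y\right)}$ ($H{\left(Y \right)} = - \frac{1}{3 \left(Y + \frac{14}{3}\right)} = - \frac{1}{3 \left(\frac{14}{3} + Y\right)}$)
$\left(-131 + \left(v 5 - 2\right)\right) H{\left(3 \right)} = \left(-131 - 7\right) \left(- \frac{1}{14 + 3 \cdot 3}\right) = \left(-131 - 7\right) \left(- \frac{1}{14 + 9}\right) = \left(-131 - 7\right) \left(- \frac{1}{23}\right) = - 138 \left(\left(-1\right) \frac{1}{23}\right) = \left(-138\right) \left(- \frac{1}{23}\right) = 6$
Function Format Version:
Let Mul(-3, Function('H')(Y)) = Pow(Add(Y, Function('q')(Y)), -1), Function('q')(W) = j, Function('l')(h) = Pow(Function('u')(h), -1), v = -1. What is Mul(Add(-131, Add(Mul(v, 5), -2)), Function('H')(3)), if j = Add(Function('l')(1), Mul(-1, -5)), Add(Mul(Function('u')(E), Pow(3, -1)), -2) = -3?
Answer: 6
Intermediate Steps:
Function('u')(E) = -3 (Function('u')(E) = Add(6, Mul(3, -3)) = Add(6, -9) = -3)
Function('l')(h) = Rational(-1, 3) (Function('l')(h) = Pow(-3, -1) = Rational(-1, 3))
j = Rational(14, 3) (j = Add(Rational(-1, 3), Mul(-1, -5)) = Add(Rational(-1, 3), 5) = Rational(14, 3) ≈ 4.6667)
Function('q')(W) = Rational(14, 3)
Function('H')(Y) = Mul(Rational(-1, 3), Pow(Add(Rational(14, 3), Y), -1)) (Function('H')(Y) = Mul(Rational(-1, 3), Pow(Add(Y, Rational(14, 3)), -1)) = Mul(Rational(-1, 3), Pow(Add(Rational(14, 3), Y), -1)))
Mul(Add(-131, Add(Mul(v, 5), -2)), Function('H')(3)) = Mul(Add(-131, Add(Mul(-1, 5), -2)), Mul(-1, Pow(Add(14, Mul(3, 3)), -1))) = Mul(Add(-131, Add(-5, -2)), Mul(-1, Pow(Add(14, 9), -1))) = Mul(Add(-131, -7), Mul(-1, Pow(23, -1))) = Mul(-138, Mul(-1, Rational(1, 23))) = Mul(-138, Rational(-1, 23)) = 6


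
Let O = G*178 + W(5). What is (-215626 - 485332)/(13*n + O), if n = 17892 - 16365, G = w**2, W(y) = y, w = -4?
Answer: -350479/11352 ≈ -30.874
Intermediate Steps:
G = 16 (G = (-4)**2 = 16)
O = 2853 (O = 16*178 + 5 = 2848 + 5 = 2853)
n = 1527
(-215626 - 485332)/(13*n + O) = (-215626 - 485332)/(13*1527 + 2853) = -700958/(19851 + 2853) = -700958/22704 = -700958*1/22704 = -350479/11352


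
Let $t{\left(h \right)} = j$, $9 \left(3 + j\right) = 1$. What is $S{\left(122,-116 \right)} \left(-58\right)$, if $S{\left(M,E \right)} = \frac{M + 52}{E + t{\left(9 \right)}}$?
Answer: $\frac{45414}{535} \approx 84.886$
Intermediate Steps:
$j = - \frac{26}{9}$ ($j = -3 + \frac{1}{9} \cdot 1 = -3 + \frac{1}{9} = - \frac{26}{9} \approx -2.8889$)
$t{\left(h \right)} = - \frac{26}{9}$
$S{\left(M,E \right)} = \frac{52 + M}{- \frac{26}{9} + E}$ ($S{\left(M,E \right)} = \frac{M + 52}{E - \frac{26}{9}} = \frac{52 + M}{- \frac{26}{9} + E}$)
$S{\left(122,-116 \right)} \left(-58\right) = \frac{9 \left(52 + 122\right)}{-26 + 9 \left(-116\right)} \left(-58\right) = 9 \frac{1}{-26 - 1044} \cdot 174 \left(-58\right) = 9 \frac{1}{-1070} \cdot 174 \left(-58\right) = 9 \left(- \frac{1}{1070}\right) 174 \left(-58\right) = \left(- \frac{783}{535}\right) \left(-58\right) = \frac{45414}{535}$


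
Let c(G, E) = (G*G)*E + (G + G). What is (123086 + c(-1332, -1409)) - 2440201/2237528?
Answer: -5593285667328633/2237528 ≈ -2.4998e+9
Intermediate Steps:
c(G, E) = 2*G + E*G**2 (c(G, E) = G**2*E + 2*G = E*G**2 + 2*G = 2*G + E*G**2)
(123086 + c(-1332, -1409)) - 2440201/2237528 = (123086 - 1332*(2 - 1409*(-1332))) - 2440201/2237528 = (123086 - 1332*(2 + 1876788)) - 2440201*1/2237528 = (123086 - 1332*1876790) - 2440201/2237528 = (123086 - 2499884280) - 2440201/2237528 = -2499761194 - 2440201/2237528 = -5593285667328633/2237528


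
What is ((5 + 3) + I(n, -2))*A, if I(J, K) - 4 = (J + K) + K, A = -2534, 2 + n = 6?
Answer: -30408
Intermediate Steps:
n = 4 (n = -2 + 6 = 4)
I(J, K) = 4 + J + 2*K (I(J, K) = 4 + ((J + K) + K) = 4 + (J + 2*K) = 4 + J + 2*K)
((5 + 3) + I(n, -2))*A = ((5 + 3) + (4 + 4 + 2*(-2)))*(-2534) = (8 + (4 + 4 - 4))*(-2534) = (8 + 4)*(-2534) = 12*(-2534) = -30408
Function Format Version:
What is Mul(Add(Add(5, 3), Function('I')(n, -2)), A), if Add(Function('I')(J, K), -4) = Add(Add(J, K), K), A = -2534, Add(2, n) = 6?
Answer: -30408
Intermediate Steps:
n = 4 (n = Add(-2, 6) = 4)
Function('I')(J, K) = Add(4, J, Mul(2, K)) (Function('I')(J, K) = Add(4, Add(Add(J, K), K)) = Add(4, Add(J, Mul(2, K))) = Add(4, J, Mul(2, K)))
Mul(Add(Add(5, 3), Function('I')(n, -2)), A) = Mul(Add(Add(5, 3), Add(4, 4, Mul(2, -2))), -2534) = Mul(Add(8, Add(4, 4, -4)), -2534) = Mul(Add(8, 4), -2534) = Mul(12, -2534) = -30408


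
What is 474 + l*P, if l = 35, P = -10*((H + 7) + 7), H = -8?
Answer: -1626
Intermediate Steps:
P = -60 (P = -10*((-8 + 7) + 7) = -10*(-1 + 7) = -10*6 = -60)
474 + l*P = 474 + 35*(-60) = 474 - 2100 = -1626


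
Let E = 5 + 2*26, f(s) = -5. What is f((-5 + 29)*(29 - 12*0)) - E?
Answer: -62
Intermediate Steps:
E = 57 (E = 5 + 52 = 57)
f((-5 + 29)*(29 - 12*0)) - E = -5 - 1*57 = -5 - 57 = -62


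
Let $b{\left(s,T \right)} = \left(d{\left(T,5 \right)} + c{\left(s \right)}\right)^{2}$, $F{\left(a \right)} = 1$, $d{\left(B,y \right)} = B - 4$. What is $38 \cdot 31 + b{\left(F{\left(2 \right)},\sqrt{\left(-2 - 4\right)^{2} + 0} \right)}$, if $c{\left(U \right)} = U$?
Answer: $1187$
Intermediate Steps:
$d{\left(B,y \right)} = -4 + B$
$b{\left(s,T \right)} = \left(-4 + T + s\right)^{2}$ ($b{\left(s,T \right)} = \left(\left(-4 + T\right) + s\right)^{2} = \left(-4 + T + s\right)^{2}$)
$38 \cdot 31 + b{\left(F{\left(2 \right)},\sqrt{\left(-2 - 4\right)^{2} + 0} \right)} = 38 \cdot 31 + \left(-4 + \sqrt{\left(-2 - 4\right)^{2} + 0} + 1\right)^{2} = 1178 + \left(-4 + \sqrt{\left(-6\right)^{2} + 0} + 1\right)^{2} = 1178 + \left(-4 + \sqrt{36 + 0} + 1\right)^{2} = 1178 + \left(-4 + \sqrt{36} + 1\right)^{2} = 1178 + \left(-4 + 6 + 1\right)^{2} = 1178 + 3^{2} = 1178 + 9 = 1187$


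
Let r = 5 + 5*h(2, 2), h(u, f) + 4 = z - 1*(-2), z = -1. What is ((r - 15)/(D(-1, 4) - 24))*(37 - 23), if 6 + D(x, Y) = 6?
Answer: 175/12 ≈ 14.583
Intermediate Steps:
D(x, Y) = 0 (D(x, Y) = -6 + 6 = 0)
h(u, f) = -3 (h(u, f) = -4 + (-1 - 1*(-2)) = -4 + (-1 + 2) = -4 + 1 = -3)
r = -10 (r = 5 + 5*(-3) = 5 - 15 = -10)
((r - 15)/(D(-1, 4) - 24))*(37 - 23) = ((-10 - 15)/(0 - 24))*(37 - 23) = -25/(-24)*14 = -25*(-1/24)*14 = (25/24)*14 = 175/12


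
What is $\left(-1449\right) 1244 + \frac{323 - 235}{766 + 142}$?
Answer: $- \frac{409180190}{227} \approx -1.8026 \cdot 10^{6}$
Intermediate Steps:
$\left(-1449\right) 1244 + \frac{323 - 235}{766 + 142} = -1802556 + \frac{88}{908} = -1802556 + 88 \cdot \frac{1}{908} = -1802556 + \frac{22}{227} = - \frac{409180190}{227}$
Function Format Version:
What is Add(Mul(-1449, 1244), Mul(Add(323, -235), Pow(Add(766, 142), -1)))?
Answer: Rational(-409180190, 227) ≈ -1.8026e+6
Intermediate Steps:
Add(Mul(-1449, 1244), Mul(Add(323, -235), Pow(Add(766, 142), -1))) = Add(-1802556, Mul(88, Pow(908, -1))) = Add(-1802556, Mul(88, Rational(1, 908))) = Add(-1802556, Rational(22, 227)) = Rational(-409180190, 227)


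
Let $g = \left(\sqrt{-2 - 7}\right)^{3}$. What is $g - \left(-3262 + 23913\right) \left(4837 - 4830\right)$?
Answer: $-144557 - 27 i \approx -1.4456 \cdot 10^{5} - 27.0 i$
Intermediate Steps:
$g = - 27 i$ ($g = \left(\sqrt{-9}\right)^{3} = \left(3 i\right)^{3} = - 27 i \approx - 27.0 i$)
$g - \left(-3262 + 23913\right) \left(4837 - 4830\right) = - 27 i - \left(-3262 + 23913\right) \left(4837 - 4830\right) = - 27 i - 20651 \left(4837 - 4830\right) = - 27 i - 20651 \cdot 7 = - 27 i - 144557 = -144557 - 27 i$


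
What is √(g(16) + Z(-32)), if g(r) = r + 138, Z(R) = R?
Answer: √122 ≈ 11.045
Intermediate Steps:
g(r) = 138 + r
√(g(16) + Z(-32)) = √((138 + 16) - 32) = √(154 - 32) = √122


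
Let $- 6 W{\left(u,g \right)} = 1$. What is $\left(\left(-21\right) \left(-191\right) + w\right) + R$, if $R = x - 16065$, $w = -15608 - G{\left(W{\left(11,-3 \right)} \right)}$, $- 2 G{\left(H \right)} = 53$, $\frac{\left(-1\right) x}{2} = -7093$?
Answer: $- \frac{26899}{2} \approx -13450.0$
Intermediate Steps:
$x = 14186$ ($x = \left(-2\right) \left(-7093\right) = 14186$)
$W{\left(u,g \right)} = - \frac{1}{6}$ ($W{\left(u,g \right)} = \left(- \frac{1}{6}\right) 1 = - \frac{1}{6}$)
$G{\left(H \right)} = - \frac{53}{2}$ ($G{\left(H \right)} = \left(- \frac{1}{2}\right) 53 = - \frac{53}{2}$)
$w = - \frac{31163}{2}$ ($w = -15608 - - \frac{53}{2} = -15608 + \frac{53}{2} = - \frac{31163}{2} \approx -15582.0$)
$R = -1879$ ($R = 14186 - 16065 = -1879$)
$\left(\left(-21\right) \left(-191\right) + w\right) + R = \left(\left(-21\right) \left(-191\right) - \frac{31163}{2}\right) - 1879 = \left(4011 - \frac{31163}{2}\right) - 1879 = - \frac{23141}{2} - 1879 = - \frac{26899}{2}$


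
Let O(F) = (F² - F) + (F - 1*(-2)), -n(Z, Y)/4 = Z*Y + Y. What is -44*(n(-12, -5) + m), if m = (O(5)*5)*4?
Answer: -14080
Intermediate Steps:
n(Z, Y) = -4*Y - 4*Y*Z (n(Z, Y) = -4*(Z*Y + Y) = -4*(Y*Z + Y) = -4*(Y + Y*Z) = -4*Y - 4*Y*Z)
O(F) = 2 + F² (O(F) = (F² - F) + (F + 2) = (F² - F) + (2 + F) = 2 + F²)
m = 540 (m = ((2 + 5²)*5)*4 = ((2 + 25)*5)*4 = (27*5)*4 = 135*4 = 540)
-44*(n(-12, -5) + m) = -44*(-4*(-5)*(1 - 12) + 540) = -44*(-4*(-5)*(-11) + 540) = -44*(-220 + 540) = -44*320 = -14080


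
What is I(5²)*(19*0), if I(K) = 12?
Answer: 0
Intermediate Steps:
I(5²)*(19*0) = 12*(19*0) = 12*0 = 0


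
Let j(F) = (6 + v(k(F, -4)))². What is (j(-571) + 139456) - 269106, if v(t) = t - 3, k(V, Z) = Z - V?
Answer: 195250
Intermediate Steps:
v(t) = -3 + t
j(F) = (-1 - F)² (j(F) = (6 + (-3 + (-4 - F)))² = (6 + (-7 - F))² = (-1 - F)²)
(j(-571) + 139456) - 269106 = ((1 - 571)² + 139456) - 269106 = ((-570)² + 139456) - 269106 = (324900 + 139456) - 269106 = 464356 - 269106 = 195250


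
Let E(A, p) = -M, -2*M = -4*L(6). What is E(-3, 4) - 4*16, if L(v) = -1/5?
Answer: -318/5 ≈ -63.600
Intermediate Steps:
L(v) = -⅕ (L(v) = -1*⅕ = -⅕)
M = -⅖ (M = -(-2)*(-1)/5 = -½*⅘ = -⅖ ≈ -0.40000)
E(A, p) = ⅖ (E(A, p) = -1*(-⅖) = ⅖)
E(-3, 4) - 4*16 = ⅖ - 4*16 = ⅖ - 64 = -318/5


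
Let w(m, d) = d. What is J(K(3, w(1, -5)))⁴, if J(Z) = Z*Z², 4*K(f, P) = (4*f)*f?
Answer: 282429536481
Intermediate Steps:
K(f, P) = f² (K(f, P) = ((4*f)*f)/4 = (4*f²)/4 = f²)
J(Z) = Z³
J(K(3, w(1, -5)))⁴ = ((3²)³)⁴ = (9³)⁴ = 729⁴ = 282429536481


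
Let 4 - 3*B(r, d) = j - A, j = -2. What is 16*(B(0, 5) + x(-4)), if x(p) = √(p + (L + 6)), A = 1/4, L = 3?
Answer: 100/3 + 16*√5 ≈ 69.110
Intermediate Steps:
A = ¼ ≈ 0.25000
B(r, d) = 25/12 (B(r, d) = 4/3 - (-2 - 1*¼)/3 = 4/3 - (-2 - ¼)/3 = 4/3 - ⅓*(-9/4) = 4/3 + ¾ = 25/12)
x(p) = √(9 + p) (x(p) = √(p + (3 + 6)) = √(p + 9) = √(9 + p))
16*(B(0, 5) + x(-4)) = 16*(25/12 + √(9 - 4)) = 16*(25/12 + √5) = 100/3 + 16*√5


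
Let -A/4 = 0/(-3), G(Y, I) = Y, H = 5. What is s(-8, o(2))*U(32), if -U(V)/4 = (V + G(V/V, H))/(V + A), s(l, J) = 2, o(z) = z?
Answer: -33/4 ≈ -8.2500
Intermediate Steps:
A = 0 (A = -0/(-3) = -0*(-1)/3 = -4*0 = 0)
U(V) = -4*(1 + V)/V (U(V) = -4*(V + V/V)/(V + 0) = -4*(V + 1)/V = -4*(1 + V)/V)
s(-8, o(2))*U(32) = 2*(-4 - 4/32) = 2*(-4 - 4*1/32) = 2*(-4 - ⅛) = 2*(-33/8) = -33/4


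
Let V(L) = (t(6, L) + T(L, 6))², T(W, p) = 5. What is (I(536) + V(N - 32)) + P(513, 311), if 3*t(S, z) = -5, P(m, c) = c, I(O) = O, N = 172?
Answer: 7723/9 ≈ 858.11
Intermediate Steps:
t(S, z) = -5/3 (t(S, z) = (⅓)*(-5) = -5/3)
V(L) = 100/9 (V(L) = (-5/3 + 5)² = (10/3)² = 100/9)
(I(536) + V(N - 32)) + P(513, 311) = (536 + 100/9) + 311 = 4924/9 + 311 = 7723/9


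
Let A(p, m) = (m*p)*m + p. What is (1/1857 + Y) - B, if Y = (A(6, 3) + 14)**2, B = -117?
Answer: 10386202/1857 ≈ 5593.0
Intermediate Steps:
A(p, m) = p + p*m**2 (A(p, m) = p*m**2 + p = p + p*m**2)
Y = 5476 (Y = (6*(1 + 3**2) + 14)**2 = (6*(1 + 9) + 14)**2 = (6*10 + 14)**2 = (60 + 14)**2 = 74**2 = 5476)
(1/1857 + Y) - B = (1/1857 + 5476) - 1*(-117) = (1/1857 + 5476) + 117 = 10168933/1857 + 117 = 10386202/1857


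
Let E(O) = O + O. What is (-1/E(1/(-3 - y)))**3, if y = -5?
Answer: -1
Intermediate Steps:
E(O) = 2*O
(-1/E(1/(-3 - y)))**3 = (-1/(2/(-3 - 1*(-5))))**3 = (-1/(2/(-3 + 5)))**3 = (-1/(2/2))**3 = (-1/(2*(1/2)))**3 = (-1/1)**3 = (-1*1)**3 = (-1)**3 = -1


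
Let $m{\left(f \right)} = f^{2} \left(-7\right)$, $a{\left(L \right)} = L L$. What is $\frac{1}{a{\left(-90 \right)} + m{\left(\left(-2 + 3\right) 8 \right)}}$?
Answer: $\frac{1}{7652} \approx 0.00013068$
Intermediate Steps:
$a{\left(L \right)} = L^{2}$
$m{\left(f \right)} = - 7 f^{2}$
$\frac{1}{a{\left(-90 \right)} + m{\left(\left(-2 + 3\right) 8 \right)}} = \frac{1}{\left(-90\right)^{2} - 7 \left(\left(-2 + 3\right) 8\right)^{2}} = \frac{1}{8100 - 7 \left(1 \cdot 8\right)^{2}} = \frac{1}{8100 - 7 \cdot 8^{2}} = \frac{1}{8100 - 448} = \frac{1}{7652}$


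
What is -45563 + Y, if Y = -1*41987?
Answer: -87550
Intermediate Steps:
Y = -41987
-45563 + Y = -45563 - 41987 = -87550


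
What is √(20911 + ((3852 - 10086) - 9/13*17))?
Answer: 2*√619606/13 ≈ 121.10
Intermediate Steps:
√(20911 + ((3852 - 10086) - 9/13*17)) = √(20911 + (-6234 - 9*1/13*17)) = √(20911 + (-6234 - 9/13*17)) = √(20911 + (-6234 - 153/13)) = √(20911 - 81195/13) = √(190648/13) = 2*√619606/13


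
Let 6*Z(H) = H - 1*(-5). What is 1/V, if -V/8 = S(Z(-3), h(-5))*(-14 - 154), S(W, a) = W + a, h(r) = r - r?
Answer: 1/448 ≈ 0.0022321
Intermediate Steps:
Z(H) = 5/6 + H/6 (Z(H) = (H - 1*(-5))/6 = (H + 5)/6 = (5 + H)/6 = 5/6 + H/6)
h(r) = 0
V = 448 (V = -8*((5/6 + (1/6)*(-3)) + 0)*(-14 - 154) = -8*((5/6 - 1/2) + 0)*(-168) = -8*(1/3 + 0)*(-168) = -8*(-168)/3 = -8*(-56) = 448)
1/V = 1/448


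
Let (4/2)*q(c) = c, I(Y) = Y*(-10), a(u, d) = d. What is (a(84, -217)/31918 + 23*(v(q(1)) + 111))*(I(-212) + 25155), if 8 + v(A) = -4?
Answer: 1982267056975/31918 ≈ 6.2105e+7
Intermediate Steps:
I(Y) = -10*Y
q(c) = c/2
v(A) = -12 (v(A) = -8 - 4 = -12)
(a(84, -217)/31918 + 23*(v(q(1)) + 111))*(I(-212) + 25155) = (-217/31918 + 23*(-12 + 111))*(-10*(-212) + 25155) = (-217*1/31918 + 23*99)*(2120 + 25155) = (-217/31918 + 2277)*27275 = (72677069/31918)*27275 = 1982267056975/31918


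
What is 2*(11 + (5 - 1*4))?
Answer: 24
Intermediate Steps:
2*(11 + (5 - 1*4)) = 2*(11 + (5 - 4)) = 2*(11 + 1) = 2*12 = 24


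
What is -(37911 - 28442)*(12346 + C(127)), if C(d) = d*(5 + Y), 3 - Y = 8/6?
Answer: -374764082/3 ≈ -1.2492e+8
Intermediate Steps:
Y = 5/3 (Y = 3 - 8/6 = 3 - 1*4/3 = 3 - 4/3 = 5/3 ≈ 1.6667)
C(d) = 20*d/3 (C(d) = d*(5 + 5/3) = d*(20/3) = 20*d/3)
-(37911 - 28442)*(12346 + C(127)) = -(37911 - 28442)*(12346 + (20/3)*127) = -9469*(12346 + 2540/3) = -9469*39578/3 = -1*374764082/3 = -374764082/3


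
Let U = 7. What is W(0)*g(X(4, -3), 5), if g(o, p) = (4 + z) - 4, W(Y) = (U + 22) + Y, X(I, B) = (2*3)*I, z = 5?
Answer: 145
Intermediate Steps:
X(I, B) = 6*I
W(Y) = 29 + Y (W(Y) = (7 + 22) + Y = 29 + Y)
g(o, p) = 5 (g(o, p) = (4 + 5) - 4 = 9 - 4 = 5)
W(0)*g(X(4, -3), 5) = (29 + 0)*5 = 29*5 = 145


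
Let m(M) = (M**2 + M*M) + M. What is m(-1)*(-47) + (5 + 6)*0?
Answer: -47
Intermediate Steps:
m(M) = M + 2*M**2 (m(M) = (M**2 + M**2) + M = 2*M**2 + M = M + 2*M**2)
m(-1)*(-47) + (5 + 6)*0 = -(1 + 2*(-1))*(-47) + (5 + 6)*0 = -(1 - 2)*(-47) + 11*0 = -1*(-1)*(-47) + 0 = 1*(-47) + 0 = -47 + 0 = -47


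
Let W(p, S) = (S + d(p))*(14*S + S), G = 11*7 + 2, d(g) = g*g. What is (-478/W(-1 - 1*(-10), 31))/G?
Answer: -239/2057160 ≈ -0.00011618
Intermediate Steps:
d(g) = g**2
G = 79 (G = 77 + 2 = 79)
W(p, S) = 15*S*(S + p**2) (W(p, S) = (S + p**2)*(14*S + S) = (S + p**2)*(15*S) = 15*S*(S + p**2))
(-478/W(-1 - 1*(-10), 31))/G = -478*1/(465*(31 + (-1 - 1*(-10))**2))/79 = -478*1/(465*(31 + (-1 + 10)**2))*(1/79) = -478*1/(465*(31 + 9**2))*(1/79) = -478*1/(465*(31 + 81))*(1/79) = -478/(15*31*112)*(1/79) = -478/52080*(1/79) = -478*1/52080*(1/79) = -239/26040*1/79 = -239/2057160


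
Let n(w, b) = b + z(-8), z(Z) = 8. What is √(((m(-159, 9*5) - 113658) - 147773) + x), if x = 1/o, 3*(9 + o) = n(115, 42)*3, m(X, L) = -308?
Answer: I*√439983218/41 ≈ 511.6*I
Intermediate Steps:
n(w, b) = 8 + b (n(w, b) = b + 8 = 8 + b)
o = 41 (o = -9 + ((8 + 42)*3)/3 = -9 + (50*3)/3 = -9 + (⅓)*150 = -9 + 50 = 41)
x = 1/41 ≈ 0.024390
√(((m(-159, 9*5) - 113658) - 147773) + x) = √(((-308 - 113658) - 147773) + 1/41) = √((-113966 - 147773) + 1/41) = √(-261739 + 1/41) = √(-10731298/41) = I*√439983218/41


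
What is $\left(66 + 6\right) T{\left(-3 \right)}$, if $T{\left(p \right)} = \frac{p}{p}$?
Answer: $72$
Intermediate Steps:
$T{\left(p \right)} = 1$
$\left(66 + 6\right) T{\left(-3 \right)} = \left(66 + 6\right) 1 = 72 \cdot 1 = 72$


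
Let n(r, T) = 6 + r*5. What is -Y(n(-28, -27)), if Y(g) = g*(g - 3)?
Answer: -18358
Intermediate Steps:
n(r, T) = 6 + 5*r
Y(g) = g*(-3 + g)
-Y(n(-28, -27)) = -(6 + 5*(-28))*(-3 + (6 + 5*(-28))) = -(6 - 140)*(-3 + (6 - 140)) = -(-134)*(-3 - 134) = -(-134)*(-137) = -1*18358 = -18358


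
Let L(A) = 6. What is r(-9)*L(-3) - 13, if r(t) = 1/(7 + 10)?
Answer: -215/17 ≈ -12.647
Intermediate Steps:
r(t) = 1/17
r(-9)*L(-3) - 13 = (1/17)*6 - 13 = 6/17 - 13 = -215/17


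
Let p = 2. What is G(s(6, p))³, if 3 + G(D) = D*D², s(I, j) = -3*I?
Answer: -198665557875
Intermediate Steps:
G(D) = -3 + D³ (G(D) = -3 + D*D² = -3 + D³)
G(s(6, p))³ = (-3 + (-3*6)³)³ = (-3 + (-18)³)³ = (-3 - 5832)³ = (-5835)³ = -198665557875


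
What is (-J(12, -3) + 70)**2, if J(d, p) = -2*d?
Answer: 8836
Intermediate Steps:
(-J(12, -3) + 70)**2 = (-(-2)*12 + 70)**2 = (-1*(-24) + 70)**2 = (24 + 70)**2 = 94**2 = 8836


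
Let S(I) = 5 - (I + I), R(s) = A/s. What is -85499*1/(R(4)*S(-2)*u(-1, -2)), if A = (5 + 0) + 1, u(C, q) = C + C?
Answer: 85499/27 ≈ 3166.6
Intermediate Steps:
u(C, q) = 2*C
A = 6 (A = 5 + 1 = 6)
R(s) = 6/s
S(I) = 5 - 2*I
-85499*1/(R(4)*S(-2)*u(-1, -2)) = -85499*(-1/(3*(5 - 2*(-2)))) = -85499*(-1/(3*(5 + 4))) = -85499/((9*(-2))*(3/2)) = -85499/((-18*3/2)) = -85499/(-27) = -85499*(-1/27) = 85499/27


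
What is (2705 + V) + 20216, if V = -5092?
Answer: 17829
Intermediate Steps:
(2705 + V) + 20216 = (2705 - 5092) + 20216 = -2387 + 20216 = 17829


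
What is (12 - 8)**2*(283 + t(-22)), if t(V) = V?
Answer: 4176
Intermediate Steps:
(12 - 8)**2*(283 + t(-22)) = (12 - 8)**2*(283 - 22) = 4**2*261 = 16*261 = 4176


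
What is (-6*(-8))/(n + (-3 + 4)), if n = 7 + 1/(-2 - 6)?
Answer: 128/21 ≈ 6.0952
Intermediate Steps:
n = 55/8 (n = 7 + 1/(-8) = 7 - 1/8 = 55/8 ≈ 6.8750)
(-6*(-8))/(n + (-3 + 4)) = (-6*(-8))/(55/8 + (-3 + 4)) = 48/(55/8 + 1) = 48/(63/8) = 48*(8/63) = 128/21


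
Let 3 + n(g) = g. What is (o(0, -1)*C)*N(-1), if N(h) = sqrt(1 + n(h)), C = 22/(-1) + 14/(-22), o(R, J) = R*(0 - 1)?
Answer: 0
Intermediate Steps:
n(g) = -3 + g
o(R, J) = -R (o(R, J) = R*(-1) = -R)
C = -249/11 (C = 22*(-1) + 14*(-1/22) = -22 - 7/11 = -249/11 ≈ -22.636)
N(h) = sqrt(-2 + h) (N(h) = sqrt(1 + (-3 + h)) = sqrt(-2 + h))
(o(0, -1)*C)*N(-1) = (-1*0*(-249/11))*sqrt(-2 - 1) = (0*(-249/11))*sqrt(-3) = 0*(I*sqrt(3)) = 0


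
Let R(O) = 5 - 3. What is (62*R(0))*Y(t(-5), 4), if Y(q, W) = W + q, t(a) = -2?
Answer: 248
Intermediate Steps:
R(O) = 2
(62*R(0))*Y(t(-5), 4) = (62*2)*(4 - 2) = 124*2 = 248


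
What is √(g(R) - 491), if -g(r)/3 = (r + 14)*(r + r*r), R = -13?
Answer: I*√959 ≈ 30.968*I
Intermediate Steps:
g(r) = -3*(14 + r)*(r + r²) (g(r) = -3*(r + 14)*(r + r*r) = -3*(14 + r)*(r + r²))
√(g(R) - 491) = √(-3*(-13)*(14 + (-13)² + 15*(-13)) - 491) = √(-3*(-13)*(14 + 169 - 195) - 491) = √(-3*(-13)*(-12) - 491) = √(-468 - 491) = √(-959) = I*√959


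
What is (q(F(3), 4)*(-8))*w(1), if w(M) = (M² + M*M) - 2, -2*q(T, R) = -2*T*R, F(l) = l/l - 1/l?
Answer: 0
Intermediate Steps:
F(l) = 1 - 1/l
q(T, R) = R*T (q(T, R) = -(-1)*T*R = -(-1)*R*T = R*T)
w(M) = -2 + 2*M² (w(M) = (M² + M²) - 2 = 2*M² - 2 = -2 + 2*M²)
(q(F(3), 4)*(-8))*w(1) = ((4*((-1 + 3)/3))*(-8))*(-2 + 2*1²) = ((4*((⅓)*2))*(-8))*(-2 + 2*1) = ((4*(⅔))*(-8))*(-2 + 2) = ((8/3)*(-8))*0 = -64/3*0 = 0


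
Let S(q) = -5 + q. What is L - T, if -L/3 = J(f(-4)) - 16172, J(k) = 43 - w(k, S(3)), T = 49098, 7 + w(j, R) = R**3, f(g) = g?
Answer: -756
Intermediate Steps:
w(j, R) = -7 + R**3
J(k) = 58 (J(k) = 43 - (-7 + (-5 + 3)**3) = 43 - (-7 + (-2)**3) = 43 - (-7 - 8) = 43 - 1*(-15) = 43 + 15 = 58)
L = 48342 (L = -3*(58 - 16172) = -3*(-16114) = 48342)
L - T = 48342 - 1*49098 = 48342 - 49098 = -756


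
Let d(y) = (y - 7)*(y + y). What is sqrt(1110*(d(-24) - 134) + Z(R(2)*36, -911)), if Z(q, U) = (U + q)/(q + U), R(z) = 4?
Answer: 11*sqrt(12421) ≈ 1225.9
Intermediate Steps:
d(y) = 2*y*(-7 + y) (d(y) = (-7 + y)*(2*y) = 2*y*(-7 + y))
Z(q, U) = 1 (Z(q, U) = (U + q)/(U + q) = 1)
sqrt(1110*(d(-24) - 134) + Z(R(2)*36, -911)) = sqrt(1110*(2*(-24)*(-7 - 24) - 134) + 1) = sqrt(1110*(2*(-24)*(-31) - 134) + 1) = sqrt(1110*(1488 - 134) + 1) = sqrt(1110*1354 + 1) = sqrt(1502940 + 1) = sqrt(1502941) = 11*sqrt(12421)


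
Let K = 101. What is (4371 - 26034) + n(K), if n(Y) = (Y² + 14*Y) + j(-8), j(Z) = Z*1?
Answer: -10056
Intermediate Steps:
j(Z) = Z
n(Y) = -8 + Y² + 14*Y (n(Y) = (Y² + 14*Y) - 8 = -8 + Y² + 14*Y)
(4371 - 26034) + n(K) = (4371 - 26034) + (-8 + 101² + 14*101) = -21663 + (-8 + 10201 + 1414) = -21663 + 11607 = -10056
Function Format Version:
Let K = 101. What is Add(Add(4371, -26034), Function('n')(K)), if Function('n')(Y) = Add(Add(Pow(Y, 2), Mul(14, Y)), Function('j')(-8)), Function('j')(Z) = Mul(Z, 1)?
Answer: -10056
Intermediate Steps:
Function('j')(Z) = Z
Function('n')(Y) = Add(-8, Pow(Y, 2), Mul(14, Y)) (Function('n')(Y) = Add(Add(Pow(Y, 2), Mul(14, Y)), -8) = Add(-8, Pow(Y, 2), Mul(14, Y)))
Add(Add(4371, -26034), Function('n')(K)) = Add(Add(4371, -26034), Add(-8, Pow(101, 2), Mul(14, 101))) = Add(-21663, Add(-8, 10201, 1414)) = Add(-21663, 11607) = -10056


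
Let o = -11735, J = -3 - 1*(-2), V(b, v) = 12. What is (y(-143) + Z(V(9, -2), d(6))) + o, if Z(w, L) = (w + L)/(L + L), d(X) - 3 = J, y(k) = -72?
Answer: -23607/2 ≈ -11804.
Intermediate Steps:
J = -1 (J = -3 + 2 = -1)
d(X) = 2 (d(X) = 3 - 1 = 2)
Z(w, L) = (L + w)/(2*L) (Z(w, L) = (L + w)/((2*L)) = (L + w)*(1/(2*L)) = (L + w)/(2*L))
(y(-143) + Z(V(9, -2), d(6))) + o = (-72 + (½)*(2 + 12)/2) - 11735 = (-72 + (½)*(½)*14) - 11735 = (-72 + 7/2) - 11735 = -137/2 - 11735 = -23607/2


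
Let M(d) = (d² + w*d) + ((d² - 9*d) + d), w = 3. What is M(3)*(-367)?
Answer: -1101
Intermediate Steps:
M(d) = -5*d + 2*d² (M(d) = (d² + 3*d) + ((d² - 9*d) + d) = (d² + 3*d) + (d² - 8*d) = -5*d + 2*d²)
M(3)*(-367) = (3*(-5 + 2*3))*(-367) = (3*(-5 + 6))*(-367) = (3*1)*(-367) = 3*(-367) = -1101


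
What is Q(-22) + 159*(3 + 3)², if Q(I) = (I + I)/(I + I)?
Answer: 5725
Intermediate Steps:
Q(I) = 1 (Q(I) = (2*I)/((2*I)) = (2*I)*(1/(2*I)) = 1)
Q(-22) + 159*(3 + 3)² = 1 + 159*(3 + 3)² = 1 + 159*6² = 1 + 159*36 = 1 + 5724 = 5725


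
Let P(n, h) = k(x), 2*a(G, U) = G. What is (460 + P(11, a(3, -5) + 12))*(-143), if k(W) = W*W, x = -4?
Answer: -68068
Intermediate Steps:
a(G, U) = G/2
k(W) = W²
P(n, h) = 16 (P(n, h) = (-4)² = 16)
(460 + P(11, a(3, -5) + 12))*(-143) = (460 + 16)*(-143) = 476*(-143) = -68068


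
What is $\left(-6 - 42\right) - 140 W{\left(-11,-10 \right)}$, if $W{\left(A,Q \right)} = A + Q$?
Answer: $2892$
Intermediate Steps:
$\left(-6 - 42\right) - 140 W{\left(-11,-10 \right)} = \left(-6 - 42\right) - 140 \left(-11 - 10\right) = \left(-6 - 42\right) - -2940 = -48 + 2940 = 2892$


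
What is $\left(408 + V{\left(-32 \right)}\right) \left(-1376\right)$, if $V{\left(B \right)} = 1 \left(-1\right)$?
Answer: $-560032$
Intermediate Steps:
$V{\left(B \right)} = -1$
$\left(408 + V{\left(-32 \right)}\right) \left(-1376\right) = \left(408 - 1\right) \left(-1376\right) = 407 \left(-1376\right) = -560032$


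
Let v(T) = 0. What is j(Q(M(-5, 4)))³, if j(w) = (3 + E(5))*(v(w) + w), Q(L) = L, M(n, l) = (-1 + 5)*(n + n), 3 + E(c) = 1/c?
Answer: -512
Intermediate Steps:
E(c) = -3 + 1/c
M(n, l) = 8*n (M(n, l) = 4*(2*n) = 8*n)
j(w) = w/5 (j(w) = (3 + (-3 + 1/5))*(0 + w) = (3 + (-3 + ⅕))*w = (3 - 14/5)*w = w/5)
j(Q(M(-5, 4)))³ = ((8*(-5))/5)³ = ((⅕)*(-40))³ = (-8)³ = -512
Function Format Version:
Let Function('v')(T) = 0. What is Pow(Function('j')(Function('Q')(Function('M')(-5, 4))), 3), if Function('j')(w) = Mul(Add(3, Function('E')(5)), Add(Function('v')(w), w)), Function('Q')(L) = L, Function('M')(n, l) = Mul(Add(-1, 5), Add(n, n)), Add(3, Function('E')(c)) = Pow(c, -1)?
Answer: -512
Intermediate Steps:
Function('E')(c) = Add(-3, Pow(c, -1))
Function('M')(n, l) = Mul(8, n) (Function('M')(n, l) = Mul(4, Mul(2, n)) = Mul(8, n))
Function('j')(w) = Mul(Rational(1, 5), w) (Function('j')(w) = Mul(Add(3, Add(-3, Pow(5, -1))), Add(0, w)) = Mul(Add(3, Add(-3, Rational(1, 5))), w) = Mul(Add(3, Rational(-14, 5)), w) = Mul(Rational(1, 5), w))
Pow(Function('j')(Function('Q')(Function('M')(-5, 4))), 3) = Pow(Mul(Rational(1, 5), Mul(8, -5)), 3) = Pow(Mul(Rational(1, 5), -40), 3) = Pow(-8, 3) = -512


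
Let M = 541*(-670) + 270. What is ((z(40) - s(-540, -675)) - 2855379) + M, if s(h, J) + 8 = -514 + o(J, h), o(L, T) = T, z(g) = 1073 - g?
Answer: -3215484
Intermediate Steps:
s(h, J) = -522 + h (s(h, J) = -8 + (-514 + h) = -522 + h)
M = -362200 (M = -362470 + 270 = -362200)
((z(40) - s(-540, -675)) - 2855379) + M = (((1073 - 1*40) - (-522 - 540)) - 2855379) - 362200 = (((1073 - 40) - 1*(-1062)) - 2855379) - 362200 = ((1033 + 1062) - 2855379) - 362200 = (2095 - 2855379) - 362200 = -2853284 - 362200 = -3215484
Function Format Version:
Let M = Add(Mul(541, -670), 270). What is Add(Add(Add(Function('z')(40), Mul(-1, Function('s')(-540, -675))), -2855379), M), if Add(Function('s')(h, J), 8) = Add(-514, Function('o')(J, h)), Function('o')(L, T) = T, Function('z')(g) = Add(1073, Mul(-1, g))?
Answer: -3215484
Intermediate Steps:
Function('s')(h, J) = Add(-522, h) (Function('s')(h, J) = Add(-8, Add(-514, h)) = Add(-522, h))
M = -362200 (M = Add(-362470, 270) = -362200)
Add(Add(Add(Function('z')(40), Mul(-1, Function('s')(-540, -675))), -2855379), M) = Add(Add(Add(Add(1073, Mul(-1, 40)), Mul(-1, Add(-522, -540))), -2855379), -362200) = Add(Add(Add(Add(1073, -40), Mul(-1, -1062)), -2855379), -362200) = Add(Add(Add(1033, 1062), -2855379), -362200) = Add(Add(2095, -2855379), -362200) = Add(-2853284, -362200) = -3215484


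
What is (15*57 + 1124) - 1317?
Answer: 662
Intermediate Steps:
(15*57 + 1124) - 1317 = (855 + 1124) - 1317 = 1979 - 1317 = 662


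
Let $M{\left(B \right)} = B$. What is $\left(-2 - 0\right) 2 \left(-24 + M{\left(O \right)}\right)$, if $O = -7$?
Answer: $124$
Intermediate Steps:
$\left(-2 - 0\right) 2 \left(-24 + M{\left(O \right)}\right) = \left(-2 - 0\right) 2 \left(-24 - 7\right) = \left(-2 + 0\right) 2 \left(-31\right) = \left(-2\right) 2 \left(-31\right) = \left(-4\right) \left(-31\right) = 124$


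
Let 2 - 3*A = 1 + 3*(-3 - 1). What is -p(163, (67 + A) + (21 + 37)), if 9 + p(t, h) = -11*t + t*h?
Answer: -57838/3 ≈ -19279.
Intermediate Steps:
A = 13/3 (A = ⅔ - (1 + 3*(-3 - 1))/3 = ⅔ - (1 + 3*(-4))/3 = ⅔ - (1 - 12)/3 = ⅔ - ⅓*(-11) = ⅔ + 11/3 = 13/3 ≈ 4.3333)
p(t, h) = -9 - 11*t + h*t (p(t, h) = -9 + (-11*t + t*h) = -9 + (-11*t + h*t) = -9 - 11*t + h*t)
-p(163, (67 + A) + (21 + 37)) = -(-9 - 11*163 + ((67 + 13/3) + (21 + 37))*163) = -(-9 - 1793 + (214/3 + 58)*163) = -(-9 - 1793 + (388/3)*163) = -(-9 - 1793 + 63244/3) = -1*57838/3 = -57838/3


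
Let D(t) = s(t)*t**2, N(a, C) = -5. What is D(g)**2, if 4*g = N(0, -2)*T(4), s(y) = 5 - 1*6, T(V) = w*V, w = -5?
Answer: 390625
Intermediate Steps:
T(V) = -5*V
s(y) = -1 (s(y) = 5 - 6 = -1)
g = 25 (g = (-(-25)*4)/4 = (-5*(-20))/4 = (1/4)*100 = 25)
D(t) = -t**2
D(g)**2 = (-1*25**2)**2 = (-1*625)**2 = (-625)**2 = 390625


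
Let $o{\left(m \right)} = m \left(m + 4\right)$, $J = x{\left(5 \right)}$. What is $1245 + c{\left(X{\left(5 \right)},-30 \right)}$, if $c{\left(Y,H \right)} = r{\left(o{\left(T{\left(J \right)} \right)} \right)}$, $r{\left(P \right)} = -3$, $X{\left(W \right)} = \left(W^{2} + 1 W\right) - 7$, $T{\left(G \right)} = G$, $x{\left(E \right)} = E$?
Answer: $1242$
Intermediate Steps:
$J = 5$
$o{\left(m \right)} = m \left(4 + m\right)$
$X{\left(W \right)} = -7 + W + W^{2}$ ($X{\left(W \right)} = \left(W^{2} + W\right) - 7 = \left(W + W^{2}\right) - 7 = -7 + W + W^{2}$)
$c{\left(Y,H \right)} = -3$
$1245 + c{\left(X{\left(5 \right)},-30 \right)} = 1245 - 3 = 1242$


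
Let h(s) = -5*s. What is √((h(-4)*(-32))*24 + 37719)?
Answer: √22359 ≈ 149.53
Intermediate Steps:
√((h(-4)*(-32))*24 + 37719) = √((-5*(-4)*(-32))*24 + 37719) = √((20*(-32))*24 + 37719) = √(-640*24 + 37719) = √(-15360 + 37719) = √22359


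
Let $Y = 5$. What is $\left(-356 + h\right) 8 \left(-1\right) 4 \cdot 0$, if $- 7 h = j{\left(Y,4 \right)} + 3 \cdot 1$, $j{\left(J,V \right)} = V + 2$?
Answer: $0$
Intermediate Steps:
$j{\left(J,V \right)} = 2 + V$
$h = - \frac{9}{7}$ ($h = - \frac{\left(2 + 4\right) + 3 \cdot 1}{7} = - \frac{6 + 3}{7} = \left(- \frac{1}{7}\right) 9 = - \frac{9}{7} \approx -1.2857$)
$\left(-356 + h\right) 8 \left(-1\right) 4 \cdot 0 = \left(-356 - \frac{9}{7}\right) 8 \left(-1\right) 4 \cdot 0 = - \frac{2501 \cdot 8 \left(\left(-4\right) 0\right)}{7} = - \frac{2501 \cdot 8 \cdot 0}{7} = \left(- \frac{2501}{7}\right) 0 = 0$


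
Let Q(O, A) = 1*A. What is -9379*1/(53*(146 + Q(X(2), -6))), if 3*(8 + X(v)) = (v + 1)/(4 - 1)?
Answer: -9379/7420 ≈ -1.2640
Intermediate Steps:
X(v) = -71/9 + v/9 (X(v) = -8 + ((v + 1)/(4 - 1))/3 = -8 + ((1 + v)/3)/3 = -8 + ((1 + v)*(⅓))/3 = -8 + (⅓ + v/3)/3 = -8 + (⅑ + v/9) = -71/9 + v/9)
Q(O, A) = A
-9379*1/(53*(146 + Q(X(2), -6))) = -9379*1/(53*(146 - 6)) = -9379/(140*53) = -9379/7420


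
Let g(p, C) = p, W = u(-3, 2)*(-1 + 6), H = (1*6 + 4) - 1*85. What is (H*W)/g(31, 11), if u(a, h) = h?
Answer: -750/31 ≈ -24.194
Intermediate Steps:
H = -75 (H = (6 + 4) - 85 = 10 - 85 = -75)
W = 10 (W = 2*(-1 + 6) = 2*5 = 10)
(H*W)/g(31, 11) = -75*10/31 = -750*1/31 = -750/31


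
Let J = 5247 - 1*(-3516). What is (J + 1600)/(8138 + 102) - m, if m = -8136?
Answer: 67051003/8240 ≈ 8137.3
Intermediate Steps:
J = 8763 (J = 5247 + 3516 = 8763)
(J + 1600)/(8138 + 102) - m = (8763 + 1600)/(8138 + 102) - 1*(-8136) = 10363/8240 + 8136 = 67051003/8240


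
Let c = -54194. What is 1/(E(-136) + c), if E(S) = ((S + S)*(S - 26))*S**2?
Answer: 1/814953550 ≈ 1.2271e-9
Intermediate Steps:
E(S) = 2*S**3*(-26 + S) (E(S) = ((2*S)*(-26 + S))*S**2 = (2*S*(-26 + S))*S**2 = 2*S**3*(-26 + S))
1/(E(-136) + c) = 1/(2*(-136)**3*(-26 - 136) - 54194) = 1/(2*(-2515456)*(-162) - 54194) = 1/(815007744 - 54194) = 1/814953550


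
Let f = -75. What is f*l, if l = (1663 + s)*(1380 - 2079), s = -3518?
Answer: -97248375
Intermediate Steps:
l = 1296645 (l = (1663 - 3518)*(1380 - 2079) = -1855*(-699) = 1296645)
f*l = -75*1296645 = -97248375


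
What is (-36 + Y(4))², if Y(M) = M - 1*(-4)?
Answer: 784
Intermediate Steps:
Y(M) = 4 + M (Y(M) = M + 4 = 4 + M)
(-36 + Y(4))² = (-36 + (4 + 4))² = (-36 + 8)² = (-28)² = 784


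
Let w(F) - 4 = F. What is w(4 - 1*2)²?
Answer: 36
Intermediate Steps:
w(F) = 4 + F
w(4 - 1*2)² = (4 + (4 - 1*2))² = (4 + (4 - 2))² = (4 + 2)² = 6² = 36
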